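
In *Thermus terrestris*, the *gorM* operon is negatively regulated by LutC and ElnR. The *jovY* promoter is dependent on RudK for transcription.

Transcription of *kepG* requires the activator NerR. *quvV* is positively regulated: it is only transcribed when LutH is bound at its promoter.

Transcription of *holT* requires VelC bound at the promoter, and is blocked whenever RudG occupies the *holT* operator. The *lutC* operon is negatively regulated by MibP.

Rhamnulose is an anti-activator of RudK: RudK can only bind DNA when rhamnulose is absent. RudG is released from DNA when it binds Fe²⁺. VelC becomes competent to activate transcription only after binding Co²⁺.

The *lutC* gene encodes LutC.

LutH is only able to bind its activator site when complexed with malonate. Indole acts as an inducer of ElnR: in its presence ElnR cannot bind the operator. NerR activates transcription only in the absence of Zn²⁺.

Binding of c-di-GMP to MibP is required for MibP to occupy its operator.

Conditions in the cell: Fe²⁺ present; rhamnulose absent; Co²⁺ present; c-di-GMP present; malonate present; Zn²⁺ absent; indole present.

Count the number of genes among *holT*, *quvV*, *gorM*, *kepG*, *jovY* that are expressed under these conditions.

5

Co²⁺ is present, so VelC is active.
Fe²⁺ is present, so RudG is inactive.
No repressor is bound and VelC is active, so *holT* is transcribed.
→ *holT* is ON.
Malonate is present, so LutH is active.
No repressor is bound and LutH is active, so *quvV* is transcribed.
→ *quvV* is ON.
c-di-GMP is present, so MibP is active.
With repressor MibP bound, *lutC* is not transcribed.
So LutC is not produced.
Indole is present, so ElnR is inactive.
With no repressor bound, *gorM* is transcribed.
→ *gorM* is ON.
Zn²⁺ is absent, so NerR is active.
No repressor is bound and NerR is active, so *kepG* is transcribed.
→ *kepG* is ON.
Rhamnulose is absent, so RudK is active.
No repressor is bound and RudK is active, so *jovY* is transcribed.
→ *jovY* is ON.
5 of the 5 genes are transcribed.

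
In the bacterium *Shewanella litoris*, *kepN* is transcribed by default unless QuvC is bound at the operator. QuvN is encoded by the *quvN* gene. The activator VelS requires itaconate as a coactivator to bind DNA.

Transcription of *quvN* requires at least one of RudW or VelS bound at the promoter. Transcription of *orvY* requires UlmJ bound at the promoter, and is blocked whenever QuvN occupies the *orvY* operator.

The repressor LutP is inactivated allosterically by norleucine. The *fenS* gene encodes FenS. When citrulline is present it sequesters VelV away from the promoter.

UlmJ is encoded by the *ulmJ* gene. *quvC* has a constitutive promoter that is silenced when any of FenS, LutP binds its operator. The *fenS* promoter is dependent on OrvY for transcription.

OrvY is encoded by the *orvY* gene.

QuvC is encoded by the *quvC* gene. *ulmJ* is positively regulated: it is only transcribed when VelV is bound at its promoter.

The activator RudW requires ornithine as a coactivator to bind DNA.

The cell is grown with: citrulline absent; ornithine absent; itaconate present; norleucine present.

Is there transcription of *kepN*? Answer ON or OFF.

OFF

Citrulline is absent, so VelV is active.
No repressor is bound and VelV is active, so *ulmJ* is transcribed.
So UlmJ is produced and active.
Ornithine is absent, so RudW is inactive.
Itaconate is present, so VelS is active.
Activator VelS is present, so *quvN* is transcribed.
So QuvN is produced and active.
With repressor QuvN bound, *orvY* is not transcribed.
So OrvY is not produced.
Required activator OrvY is absent, so *fenS* is not transcribed.
So FenS is not produced.
Norleucine is present, so LutP is inactive.
With no repressor bound, *quvC* is transcribed.
So QuvC is produced and active.
With repressor QuvC bound, *kepN* is not transcribed.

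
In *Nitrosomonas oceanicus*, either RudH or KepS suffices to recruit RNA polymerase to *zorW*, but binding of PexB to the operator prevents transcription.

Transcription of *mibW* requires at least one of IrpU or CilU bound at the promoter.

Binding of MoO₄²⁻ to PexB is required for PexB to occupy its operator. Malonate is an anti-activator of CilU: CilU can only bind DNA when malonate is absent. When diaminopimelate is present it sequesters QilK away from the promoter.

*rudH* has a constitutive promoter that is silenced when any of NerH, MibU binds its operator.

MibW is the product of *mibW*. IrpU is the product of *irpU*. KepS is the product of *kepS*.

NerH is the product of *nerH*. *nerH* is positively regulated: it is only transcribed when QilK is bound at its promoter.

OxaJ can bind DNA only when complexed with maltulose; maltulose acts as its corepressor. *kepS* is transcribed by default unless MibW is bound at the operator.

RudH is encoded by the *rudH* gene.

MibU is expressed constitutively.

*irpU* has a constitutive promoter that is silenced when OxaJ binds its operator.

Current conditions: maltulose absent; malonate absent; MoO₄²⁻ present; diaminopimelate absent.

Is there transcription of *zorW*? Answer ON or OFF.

OFF

MoO₄²⁻ is present, so PexB is active.
Diaminopimelate is absent, so QilK is active.
No repressor is bound and QilK is active, so *nerH* is transcribed.
So NerH is produced and active.
MibU is produced constitutively and is active.
With repressor NerH bound, *rudH* is not transcribed.
So RudH is not produced.
Maltulose is absent, so OxaJ is inactive.
With no repressor bound, *irpU* is transcribed.
So IrpU is produced and active.
Malonate is absent, so CilU is active.
Activator IrpU is present, so *mibW* is transcribed.
So MibW is produced and active.
With repressor MibW bound, *kepS* is not transcribed.
So KepS is not produced.
With repressor PexB bound, *zorW* is not transcribed.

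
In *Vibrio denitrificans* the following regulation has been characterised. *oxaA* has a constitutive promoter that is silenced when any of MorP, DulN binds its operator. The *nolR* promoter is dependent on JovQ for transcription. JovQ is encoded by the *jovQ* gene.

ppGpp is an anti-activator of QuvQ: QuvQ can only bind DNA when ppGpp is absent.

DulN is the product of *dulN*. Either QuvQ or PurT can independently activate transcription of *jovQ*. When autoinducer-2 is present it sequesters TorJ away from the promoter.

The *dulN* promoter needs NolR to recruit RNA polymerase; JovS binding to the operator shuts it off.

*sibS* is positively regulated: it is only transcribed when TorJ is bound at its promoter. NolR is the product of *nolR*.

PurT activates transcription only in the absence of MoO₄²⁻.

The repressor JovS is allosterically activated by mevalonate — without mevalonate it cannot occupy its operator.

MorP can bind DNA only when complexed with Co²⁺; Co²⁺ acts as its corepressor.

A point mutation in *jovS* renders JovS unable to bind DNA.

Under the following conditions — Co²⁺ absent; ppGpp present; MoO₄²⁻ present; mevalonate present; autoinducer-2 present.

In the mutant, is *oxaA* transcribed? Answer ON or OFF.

ON

Co²⁺ is absent, so MorP is inactive.
ppGpp is present, so QuvQ is inactive.
MoO₄²⁻ is present, so PurT is inactive.
No activator is available at the *jovQ* promoter, so *jovQ* is not transcribed.
So JovQ is not produced.
Required activator JovQ is absent, so *nolR* is not transcribed.
So NolR is not produced.
JovS is non-functional in this strain, so it has no effect.
Required activator NolR is absent, so *dulN* is not transcribed.
So DulN is not produced.
With no repressor bound, *oxaA* is transcribed.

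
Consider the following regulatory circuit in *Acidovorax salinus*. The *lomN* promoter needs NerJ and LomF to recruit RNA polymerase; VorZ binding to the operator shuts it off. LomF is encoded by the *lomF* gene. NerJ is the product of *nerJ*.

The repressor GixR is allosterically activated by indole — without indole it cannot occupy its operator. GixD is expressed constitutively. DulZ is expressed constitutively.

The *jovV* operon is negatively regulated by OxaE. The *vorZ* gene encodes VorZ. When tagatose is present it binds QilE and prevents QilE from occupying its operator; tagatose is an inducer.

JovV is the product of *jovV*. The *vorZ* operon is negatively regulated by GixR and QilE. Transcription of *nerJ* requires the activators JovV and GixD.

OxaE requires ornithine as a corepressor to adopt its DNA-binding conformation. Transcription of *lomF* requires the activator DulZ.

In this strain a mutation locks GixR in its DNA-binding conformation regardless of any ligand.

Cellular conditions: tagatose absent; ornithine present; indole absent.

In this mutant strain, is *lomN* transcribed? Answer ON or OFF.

OFF

GixR is constitutively active in this strain.
Tagatose is absent, so QilE is active.
With repressor GixR bound, *vorZ* is not transcribed.
So VorZ is not produced.
Ornithine is present, so OxaE is active.
With repressor OxaE bound, *jovV* is not transcribed.
So JovV is not produced.
GixD is produced constitutively and is active.
Required activator JovV is absent, so *nerJ* is not transcribed.
So NerJ is not produced.
DulZ is produced constitutively and is active.
No repressor is bound and DulZ is active, so *lomF* is transcribed.
So LomF is produced and active.
Required activator NerJ is absent, so *lomN* is not transcribed.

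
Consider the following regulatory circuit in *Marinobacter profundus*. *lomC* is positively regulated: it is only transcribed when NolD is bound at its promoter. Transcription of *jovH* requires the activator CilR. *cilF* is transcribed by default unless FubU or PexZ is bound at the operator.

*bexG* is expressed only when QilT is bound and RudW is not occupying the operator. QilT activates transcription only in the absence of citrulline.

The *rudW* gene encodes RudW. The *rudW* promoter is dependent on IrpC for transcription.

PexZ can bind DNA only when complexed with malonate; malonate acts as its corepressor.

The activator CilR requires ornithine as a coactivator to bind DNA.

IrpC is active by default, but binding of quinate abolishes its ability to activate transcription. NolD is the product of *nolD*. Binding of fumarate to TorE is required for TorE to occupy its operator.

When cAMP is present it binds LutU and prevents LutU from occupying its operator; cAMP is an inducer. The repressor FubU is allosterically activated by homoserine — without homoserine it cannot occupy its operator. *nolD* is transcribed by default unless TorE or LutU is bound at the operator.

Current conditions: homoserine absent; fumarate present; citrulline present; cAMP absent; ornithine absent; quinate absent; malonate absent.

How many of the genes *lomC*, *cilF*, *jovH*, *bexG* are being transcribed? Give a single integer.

Fumarate is present, so TorE is active.
cAMP is absent, so LutU is active.
With repressor TorE bound, *nolD* is not transcribed.
So NolD is not produced.
Required activator NolD is absent, so *lomC* is not transcribed.
→ *lomC* is OFF.
Homoserine is absent, so FubU is inactive.
Malonate is absent, so PexZ is inactive.
With no repressor bound, *cilF* is transcribed.
→ *cilF* is ON.
Ornithine is absent, so CilR is inactive.
Required activator CilR is absent, so *jovH* is not transcribed.
→ *jovH* is OFF.
Quinate is absent, so IrpC is active.
No repressor is bound and IrpC is active, so *rudW* is transcribed.
So RudW is produced and active.
Citrulline is present, so QilT is inactive.
With repressor RudW bound, *bexG* is not transcribed.
→ *bexG* is OFF.
1 of the 4 genes is transcribed.

1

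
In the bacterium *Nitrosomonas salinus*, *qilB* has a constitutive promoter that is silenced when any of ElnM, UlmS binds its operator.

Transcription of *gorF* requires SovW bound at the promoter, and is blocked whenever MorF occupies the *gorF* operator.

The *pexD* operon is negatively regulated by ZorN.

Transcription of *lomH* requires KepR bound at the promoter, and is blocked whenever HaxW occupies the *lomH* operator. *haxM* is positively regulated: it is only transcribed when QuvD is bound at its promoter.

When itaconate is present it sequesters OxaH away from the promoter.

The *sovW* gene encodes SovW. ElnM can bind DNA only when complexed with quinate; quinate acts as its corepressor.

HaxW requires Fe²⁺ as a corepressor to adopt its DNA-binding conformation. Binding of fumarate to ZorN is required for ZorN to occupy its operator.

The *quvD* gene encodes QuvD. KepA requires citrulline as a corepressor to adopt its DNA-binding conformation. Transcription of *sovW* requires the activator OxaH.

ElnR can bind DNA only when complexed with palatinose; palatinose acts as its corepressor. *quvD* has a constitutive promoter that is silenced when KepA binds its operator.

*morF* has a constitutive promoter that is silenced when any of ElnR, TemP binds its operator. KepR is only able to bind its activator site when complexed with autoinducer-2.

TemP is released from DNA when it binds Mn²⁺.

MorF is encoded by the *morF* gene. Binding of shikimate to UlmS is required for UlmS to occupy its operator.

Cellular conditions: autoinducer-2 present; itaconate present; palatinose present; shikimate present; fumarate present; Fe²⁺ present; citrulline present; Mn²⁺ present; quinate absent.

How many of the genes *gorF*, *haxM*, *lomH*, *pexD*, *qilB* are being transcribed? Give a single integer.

0

Palatinose is present, so ElnR is active.
Mn²⁺ is present, so TemP is inactive.
With repressor ElnR bound, *morF* is not transcribed.
So MorF is not produced.
Itaconate is present, so OxaH is inactive.
Required activator OxaH is absent, so *sovW* is not transcribed.
So SovW is not produced.
Required activator SovW is absent, so *gorF* is not transcribed.
→ *gorF* is OFF.
Citrulline is present, so KepA is active.
With repressor KepA bound, *quvD* is not transcribed.
So QuvD is not produced.
Required activator QuvD is absent, so *haxM* is not transcribed.
→ *haxM* is OFF.
Fe²⁺ is present, so HaxW is active.
Autoinducer-2 is present, so KepR is active.
With repressor HaxW bound, *lomH* is not transcribed.
→ *lomH* is OFF.
Fumarate is present, so ZorN is active.
With repressor ZorN bound, *pexD* is not transcribed.
→ *pexD* is OFF.
Quinate is absent, so ElnM is inactive.
Shikimate is present, so UlmS is active.
With repressor UlmS bound, *qilB* is not transcribed.
→ *qilB* is OFF.
0 of the 5 genes are transcribed.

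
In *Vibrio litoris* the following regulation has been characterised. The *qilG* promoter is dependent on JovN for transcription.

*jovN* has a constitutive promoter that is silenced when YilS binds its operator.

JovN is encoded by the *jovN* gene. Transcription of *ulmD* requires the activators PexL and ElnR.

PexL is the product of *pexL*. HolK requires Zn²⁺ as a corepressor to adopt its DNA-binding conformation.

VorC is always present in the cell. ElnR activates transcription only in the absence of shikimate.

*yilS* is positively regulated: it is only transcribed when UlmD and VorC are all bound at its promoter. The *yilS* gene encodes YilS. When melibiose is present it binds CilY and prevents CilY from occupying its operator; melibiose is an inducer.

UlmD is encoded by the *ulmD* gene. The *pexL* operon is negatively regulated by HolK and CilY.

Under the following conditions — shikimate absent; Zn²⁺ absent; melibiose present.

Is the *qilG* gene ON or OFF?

OFF

Zn²⁺ is absent, so HolK is inactive.
Melibiose is present, so CilY is inactive.
With no repressor bound, *pexL* is transcribed.
So PexL is produced and active.
Shikimate is absent, so ElnR is active.
No repressor is bound and PexL and ElnR are active, so *ulmD* is transcribed.
So UlmD is produced and active.
VorC is produced constitutively and is active.
No repressor is bound and UlmD and VorC are active, so *yilS* is transcribed.
So YilS is produced and active.
With repressor YilS bound, *jovN* is not transcribed.
So JovN is not produced.
Required activator JovN is absent, so *qilG* is not transcribed.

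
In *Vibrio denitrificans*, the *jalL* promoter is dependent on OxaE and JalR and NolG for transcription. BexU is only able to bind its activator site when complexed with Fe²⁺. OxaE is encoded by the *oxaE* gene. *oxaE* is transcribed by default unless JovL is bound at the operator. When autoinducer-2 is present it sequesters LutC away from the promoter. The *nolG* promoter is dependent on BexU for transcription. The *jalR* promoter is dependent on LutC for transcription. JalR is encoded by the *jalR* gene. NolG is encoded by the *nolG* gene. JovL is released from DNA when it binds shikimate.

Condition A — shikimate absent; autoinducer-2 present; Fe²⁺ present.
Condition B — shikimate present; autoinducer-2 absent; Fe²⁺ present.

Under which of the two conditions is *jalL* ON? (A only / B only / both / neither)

B only

Condition A:
Shikimate is absent, so JovL is active.
With repressor JovL bound, *oxaE* is not transcribed.
So OxaE is not produced.
Autoinducer-2 is present, so LutC is inactive.
Required activator LutC is absent, so *jalR* is not transcribed.
So JalR is not produced.
Fe²⁺ is present, so BexU is active.
No repressor is bound and BexU is active, so *nolG* is transcribed.
So NolG is produced and active.
Required activator OxaE is absent, so *jalL* is not transcribed.
→ *jalL* is OFF in A.
Condition B:
Shikimate is present, so JovL is inactive.
With no repressor bound, *oxaE* is transcribed.
So OxaE is produced and active.
Autoinducer-2 is absent, so LutC is active.
No repressor is bound and LutC is active, so *jalR* is transcribed.
So JalR is produced and active.
Fe²⁺ is present, so BexU is active.
No repressor is bound and BexU is active, so *nolG* is transcribed.
So NolG is produced and active.
No repressor is bound and OxaE and JalR and NolG are active, so *jalL* is transcribed.
→ *jalL* is ON in B.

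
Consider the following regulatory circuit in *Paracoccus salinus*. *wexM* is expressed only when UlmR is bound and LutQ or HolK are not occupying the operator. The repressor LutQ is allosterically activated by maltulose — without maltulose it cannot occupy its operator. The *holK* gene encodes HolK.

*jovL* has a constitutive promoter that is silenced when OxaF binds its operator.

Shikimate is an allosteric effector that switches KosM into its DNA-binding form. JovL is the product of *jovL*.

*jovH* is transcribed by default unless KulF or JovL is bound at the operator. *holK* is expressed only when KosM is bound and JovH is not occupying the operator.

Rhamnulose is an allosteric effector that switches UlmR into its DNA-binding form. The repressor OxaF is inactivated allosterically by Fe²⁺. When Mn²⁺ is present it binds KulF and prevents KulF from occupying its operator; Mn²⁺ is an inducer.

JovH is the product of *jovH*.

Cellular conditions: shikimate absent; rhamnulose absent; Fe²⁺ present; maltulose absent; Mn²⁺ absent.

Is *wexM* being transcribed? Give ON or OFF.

Maltulose is absent, so LutQ is inactive.
Shikimate is absent, so KosM is inactive.
Mn²⁺ is absent, so KulF is active.
Fe²⁺ is present, so OxaF is inactive.
With no repressor bound, *jovL* is transcribed.
So JovL is produced and active.
With repressor KulF bound, *jovH* is not transcribed.
So JovH is not produced.
Required activator KosM is absent, so *holK* is not transcribed.
So HolK is not produced.
Rhamnulose is absent, so UlmR is inactive.
Required activator UlmR is absent, so *wexM* is not transcribed.

OFF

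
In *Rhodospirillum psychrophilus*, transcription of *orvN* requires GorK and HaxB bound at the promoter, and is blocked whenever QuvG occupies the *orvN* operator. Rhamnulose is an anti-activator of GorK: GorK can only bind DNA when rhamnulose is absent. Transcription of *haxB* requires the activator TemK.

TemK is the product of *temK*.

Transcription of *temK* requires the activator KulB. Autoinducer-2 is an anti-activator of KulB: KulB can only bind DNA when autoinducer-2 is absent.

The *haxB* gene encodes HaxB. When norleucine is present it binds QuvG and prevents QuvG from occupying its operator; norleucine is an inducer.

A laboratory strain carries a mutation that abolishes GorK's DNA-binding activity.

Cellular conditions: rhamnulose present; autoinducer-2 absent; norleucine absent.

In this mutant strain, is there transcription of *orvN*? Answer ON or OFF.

OFF

GorK is non-functional in this strain, so it has no effect.
Norleucine is absent, so QuvG is active.
Autoinducer-2 is absent, so KulB is active.
No repressor is bound and KulB is active, so *temK* is transcribed.
So TemK is produced and active.
No repressor is bound and TemK is active, so *haxB* is transcribed.
So HaxB is produced and active.
With repressor QuvG bound, *orvN* is not transcribed.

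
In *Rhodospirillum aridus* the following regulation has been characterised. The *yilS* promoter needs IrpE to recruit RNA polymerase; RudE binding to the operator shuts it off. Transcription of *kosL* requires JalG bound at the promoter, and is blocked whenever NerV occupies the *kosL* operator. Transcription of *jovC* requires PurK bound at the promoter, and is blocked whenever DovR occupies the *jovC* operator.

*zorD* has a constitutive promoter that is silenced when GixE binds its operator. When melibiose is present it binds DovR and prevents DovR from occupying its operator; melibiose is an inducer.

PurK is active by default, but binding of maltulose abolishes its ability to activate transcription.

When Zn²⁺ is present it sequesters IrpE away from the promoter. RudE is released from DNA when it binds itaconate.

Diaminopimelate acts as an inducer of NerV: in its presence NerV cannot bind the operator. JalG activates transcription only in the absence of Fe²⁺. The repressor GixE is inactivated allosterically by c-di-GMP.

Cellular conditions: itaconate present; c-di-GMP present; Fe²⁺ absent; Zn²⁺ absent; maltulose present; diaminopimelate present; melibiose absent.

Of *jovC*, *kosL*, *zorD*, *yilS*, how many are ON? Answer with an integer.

Melibiose is absent, so DovR is active.
Maltulose is present, so PurK is inactive.
With repressor DovR bound, *jovC* is not transcribed.
→ *jovC* is OFF.
Diaminopimelate is present, so NerV is inactive.
Fe²⁺ is absent, so JalG is active.
No repressor is bound and JalG is active, so *kosL* is transcribed.
→ *kosL* is ON.
c-di-GMP is present, so GixE is inactive.
With no repressor bound, *zorD* is transcribed.
→ *zorD* is ON.
Zn²⁺ is absent, so IrpE is active.
Itaconate is present, so RudE is inactive.
No repressor is bound and IrpE is active, so *yilS* is transcribed.
→ *yilS* is ON.
3 of the 4 genes are transcribed.

3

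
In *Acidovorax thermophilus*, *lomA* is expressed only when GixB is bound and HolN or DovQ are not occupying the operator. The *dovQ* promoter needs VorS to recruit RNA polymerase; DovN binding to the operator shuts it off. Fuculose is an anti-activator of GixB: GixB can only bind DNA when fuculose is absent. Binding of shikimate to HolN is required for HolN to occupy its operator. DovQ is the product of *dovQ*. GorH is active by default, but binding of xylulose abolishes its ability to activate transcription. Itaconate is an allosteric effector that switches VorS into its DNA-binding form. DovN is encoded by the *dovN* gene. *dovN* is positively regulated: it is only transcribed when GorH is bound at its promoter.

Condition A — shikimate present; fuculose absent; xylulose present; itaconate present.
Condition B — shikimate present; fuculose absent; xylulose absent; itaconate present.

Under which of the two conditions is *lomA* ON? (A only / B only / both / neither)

neither

Condition A:
Shikimate is present, so HolN is active.
Fuculose is absent, so GixB is active.
Xylulose is present, so GorH is inactive.
Required activator GorH is absent, so *dovN* is not transcribed.
So DovN is not produced.
Itaconate is present, so VorS is active.
No repressor is bound and VorS is active, so *dovQ* is transcribed.
So DovQ is produced and active.
With repressor HolN bound, *lomA* is not transcribed.
→ *lomA* is OFF in A.
Condition B:
Shikimate is present, so HolN is active.
Fuculose is absent, so GixB is active.
Xylulose is absent, so GorH is active.
No repressor is bound and GorH is active, so *dovN* is transcribed.
So DovN is produced and active.
Itaconate is present, so VorS is active.
With repressor DovN bound, *dovQ* is not transcribed.
So DovQ is not produced.
With repressor HolN bound, *lomA* is not transcribed.
→ *lomA* is OFF in B.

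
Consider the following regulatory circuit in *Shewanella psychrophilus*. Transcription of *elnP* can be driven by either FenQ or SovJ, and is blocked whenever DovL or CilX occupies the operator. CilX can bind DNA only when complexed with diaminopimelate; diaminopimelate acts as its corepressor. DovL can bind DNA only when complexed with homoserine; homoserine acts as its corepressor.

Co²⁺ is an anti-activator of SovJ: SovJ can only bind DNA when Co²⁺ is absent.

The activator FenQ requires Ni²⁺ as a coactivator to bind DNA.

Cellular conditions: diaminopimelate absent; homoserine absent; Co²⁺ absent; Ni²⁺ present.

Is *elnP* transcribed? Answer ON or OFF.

ON

Homoserine is absent, so DovL is inactive.
Ni²⁺ is present, so FenQ is active.
Co²⁺ is absent, so SovJ is active.
Diaminopimelate is absent, so CilX is inactive.
Activator FenQ is present, so *elnP* is transcribed.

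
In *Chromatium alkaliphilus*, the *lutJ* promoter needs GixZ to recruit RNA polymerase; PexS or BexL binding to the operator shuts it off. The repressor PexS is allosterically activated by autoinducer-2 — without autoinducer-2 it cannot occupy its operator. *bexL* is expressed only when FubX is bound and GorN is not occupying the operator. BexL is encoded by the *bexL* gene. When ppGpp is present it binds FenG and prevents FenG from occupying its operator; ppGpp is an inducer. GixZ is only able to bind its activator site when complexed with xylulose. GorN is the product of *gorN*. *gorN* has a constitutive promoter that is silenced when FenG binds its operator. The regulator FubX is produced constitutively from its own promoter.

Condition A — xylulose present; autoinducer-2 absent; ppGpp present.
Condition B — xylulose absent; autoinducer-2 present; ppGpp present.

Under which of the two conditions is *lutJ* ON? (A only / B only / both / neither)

Condition A:
Xylulose is present, so GixZ is active.
Autoinducer-2 is absent, so PexS is inactive.
ppGpp is present, so FenG is inactive.
With no repressor bound, *gorN* is transcribed.
So GorN is produced and active.
FubX is produced constitutively and is active.
With repressor GorN bound, *bexL* is not transcribed.
So BexL is not produced.
No repressor is bound and GixZ is active, so *lutJ* is transcribed.
→ *lutJ* is ON in A.
Condition B:
Xylulose is absent, so GixZ is inactive.
Autoinducer-2 is present, so PexS is active.
ppGpp is present, so FenG is inactive.
With no repressor bound, *gorN* is transcribed.
So GorN is produced and active.
FubX is produced constitutively and is active.
With repressor GorN bound, *bexL* is not transcribed.
So BexL is not produced.
With repressor PexS bound, *lutJ* is not transcribed.
→ *lutJ* is OFF in B.

A only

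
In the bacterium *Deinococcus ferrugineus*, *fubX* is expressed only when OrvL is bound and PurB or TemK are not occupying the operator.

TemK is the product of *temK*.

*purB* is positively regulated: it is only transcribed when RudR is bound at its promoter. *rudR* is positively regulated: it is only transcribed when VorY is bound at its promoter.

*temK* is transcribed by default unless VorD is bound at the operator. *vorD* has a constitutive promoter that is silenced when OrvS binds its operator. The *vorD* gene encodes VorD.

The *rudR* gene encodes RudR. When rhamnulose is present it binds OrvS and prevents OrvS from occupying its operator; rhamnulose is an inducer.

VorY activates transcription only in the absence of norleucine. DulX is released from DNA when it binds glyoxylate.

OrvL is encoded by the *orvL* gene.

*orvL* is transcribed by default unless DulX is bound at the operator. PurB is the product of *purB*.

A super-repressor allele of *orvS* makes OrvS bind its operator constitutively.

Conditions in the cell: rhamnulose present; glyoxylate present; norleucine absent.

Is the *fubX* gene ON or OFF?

OFF

Norleucine is absent, so VorY is active.
No repressor is bound and VorY is active, so *rudR* is transcribed.
So RudR is produced and active.
No repressor is bound and RudR is active, so *purB* is transcribed.
So PurB is produced and active.
OrvS is constitutively active in this strain.
With repressor OrvS bound, *vorD* is not transcribed.
So VorD is not produced.
With no repressor bound, *temK* is transcribed.
So TemK is produced and active.
Glyoxylate is present, so DulX is inactive.
With no repressor bound, *orvL* is transcribed.
So OrvL is produced and active.
With repressor PurB bound, *fubX* is not transcribed.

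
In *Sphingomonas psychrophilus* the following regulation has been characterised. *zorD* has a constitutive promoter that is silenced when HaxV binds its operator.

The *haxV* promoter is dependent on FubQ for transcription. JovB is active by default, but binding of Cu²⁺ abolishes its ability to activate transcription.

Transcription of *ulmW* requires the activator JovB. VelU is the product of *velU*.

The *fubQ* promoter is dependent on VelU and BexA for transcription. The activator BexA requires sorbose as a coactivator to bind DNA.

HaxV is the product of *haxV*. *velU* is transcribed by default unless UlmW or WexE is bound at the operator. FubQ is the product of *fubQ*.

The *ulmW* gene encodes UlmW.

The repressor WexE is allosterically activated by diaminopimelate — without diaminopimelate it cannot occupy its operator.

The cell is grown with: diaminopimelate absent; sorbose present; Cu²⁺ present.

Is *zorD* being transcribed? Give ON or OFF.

OFF

Cu²⁺ is present, so JovB is inactive.
Required activator JovB is absent, so *ulmW* is not transcribed.
So UlmW is not produced.
Diaminopimelate is absent, so WexE is inactive.
With no repressor bound, *velU* is transcribed.
So VelU is produced and active.
Sorbose is present, so BexA is active.
No repressor is bound and VelU and BexA are active, so *fubQ* is transcribed.
So FubQ is produced and active.
No repressor is bound and FubQ is active, so *haxV* is transcribed.
So HaxV is produced and active.
With repressor HaxV bound, *zorD* is not transcribed.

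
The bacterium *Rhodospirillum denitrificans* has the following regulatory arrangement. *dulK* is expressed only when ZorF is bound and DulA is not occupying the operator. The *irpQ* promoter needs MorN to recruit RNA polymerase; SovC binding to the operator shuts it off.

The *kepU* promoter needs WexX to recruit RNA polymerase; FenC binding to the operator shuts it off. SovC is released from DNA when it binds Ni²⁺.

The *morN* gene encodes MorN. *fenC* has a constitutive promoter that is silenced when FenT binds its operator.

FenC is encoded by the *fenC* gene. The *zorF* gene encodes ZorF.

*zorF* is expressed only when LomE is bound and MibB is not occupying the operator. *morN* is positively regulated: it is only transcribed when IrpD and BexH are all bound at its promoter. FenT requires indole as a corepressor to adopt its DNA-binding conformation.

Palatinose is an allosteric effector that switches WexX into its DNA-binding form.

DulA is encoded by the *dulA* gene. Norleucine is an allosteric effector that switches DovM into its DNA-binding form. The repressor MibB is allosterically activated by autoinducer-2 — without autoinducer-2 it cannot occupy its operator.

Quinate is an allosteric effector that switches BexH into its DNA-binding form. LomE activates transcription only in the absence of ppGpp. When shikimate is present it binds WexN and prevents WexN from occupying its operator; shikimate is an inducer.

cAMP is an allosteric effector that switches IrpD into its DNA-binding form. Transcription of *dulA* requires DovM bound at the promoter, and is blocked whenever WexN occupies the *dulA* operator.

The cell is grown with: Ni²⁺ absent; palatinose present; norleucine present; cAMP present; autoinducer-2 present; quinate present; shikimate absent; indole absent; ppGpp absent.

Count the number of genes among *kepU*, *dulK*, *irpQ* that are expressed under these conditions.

Palatinose is present, so WexX is active.
Indole is absent, so FenT is inactive.
With no repressor bound, *fenC* is transcribed.
So FenC is produced and active.
With repressor FenC bound, *kepU* is not transcribed.
→ *kepU* is OFF.
Norleucine is present, so DovM is active.
Shikimate is absent, so WexN is active.
With repressor WexN bound, *dulA* is not transcribed.
So DulA is not produced.
ppGpp is absent, so LomE is active.
Autoinducer-2 is present, so MibB is active.
With repressor MibB bound, *zorF* is not transcribed.
So ZorF is not produced.
Required activator ZorF is absent, so *dulK* is not transcribed.
→ *dulK* is OFF.
cAMP is present, so IrpD is active.
Quinate is present, so BexH is active.
No repressor is bound and IrpD and BexH are active, so *morN* is transcribed.
So MorN is produced and active.
Ni²⁺ is absent, so SovC is active.
With repressor SovC bound, *irpQ* is not transcribed.
→ *irpQ* is OFF.
0 of the 3 genes are transcribed.

0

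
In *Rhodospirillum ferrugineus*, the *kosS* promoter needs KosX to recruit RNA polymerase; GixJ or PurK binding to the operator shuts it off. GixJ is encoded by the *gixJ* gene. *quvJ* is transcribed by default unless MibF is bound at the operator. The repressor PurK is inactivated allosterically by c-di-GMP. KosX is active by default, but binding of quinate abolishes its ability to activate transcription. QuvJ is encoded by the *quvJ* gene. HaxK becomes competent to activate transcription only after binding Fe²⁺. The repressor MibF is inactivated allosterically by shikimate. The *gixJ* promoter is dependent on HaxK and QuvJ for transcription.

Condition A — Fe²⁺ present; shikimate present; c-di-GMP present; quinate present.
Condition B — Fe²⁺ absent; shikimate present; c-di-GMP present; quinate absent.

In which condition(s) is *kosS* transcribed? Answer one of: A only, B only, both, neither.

B only

Condition A:
Fe²⁺ is present, so HaxK is active.
Shikimate is present, so MibF is inactive.
With no repressor bound, *quvJ* is transcribed.
So QuvJ is produced and active.
No repressor is bound and HaxK and QuvJ are active, so *gixJ* is transcribed.
So GixJ is produced and active.
c-di-GMP is present, so PurK is inactive.
Quinate is present, so KosX is inactive.
With repressor GixJ bound, *kosS* is not transcribed.
→ *kosS* is OFF in A.
Condition B:
Fe²⁺ is absent, so HaxK is inactive.
Shikimate is present, so MibF is inactive.
With no repressor bound, *quvJ* is transcribed.
So QuvJ is produced and active.
Required activator HaxK is absent, so *gixJ* is not transcribed.
So GixJ is not produced.
c-di-GMP is present, so PurK is inactive.
Quinate is absent, so KosX is active.
No repressor is bound and KosX is active, so *kosS* is transcribed.
→ *kosS* is ON in B.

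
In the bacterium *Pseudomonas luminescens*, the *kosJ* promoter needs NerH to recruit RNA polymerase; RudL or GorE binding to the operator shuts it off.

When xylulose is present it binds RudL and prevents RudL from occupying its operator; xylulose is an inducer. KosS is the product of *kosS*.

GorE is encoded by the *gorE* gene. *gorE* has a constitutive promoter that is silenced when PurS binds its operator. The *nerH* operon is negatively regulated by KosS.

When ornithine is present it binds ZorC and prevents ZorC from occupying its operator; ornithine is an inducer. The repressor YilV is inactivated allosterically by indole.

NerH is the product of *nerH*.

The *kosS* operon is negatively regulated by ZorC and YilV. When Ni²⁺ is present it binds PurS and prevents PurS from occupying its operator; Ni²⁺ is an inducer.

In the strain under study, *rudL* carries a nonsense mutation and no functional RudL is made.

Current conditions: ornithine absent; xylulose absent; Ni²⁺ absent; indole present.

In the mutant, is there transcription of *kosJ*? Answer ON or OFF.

RudL is non-functional in this strain, so it has no effect.
Ornithine is absent, so ZorC is active.
Indole is present, so YilV is inactive.
With repressor ZorC bound, *kosS* is not transcribed.
So KosS is not produced.
With no repressor bound, *nerH* is transcribed.
So NerH is produced and active.
Ni²⁺ is absent, so PurS is active.
With repressor PurS bound, *gorE* is not transcribed.
So GorE is not produced.
No repressor is bound and NerH is active, so *kosJ* is transcribed.

ON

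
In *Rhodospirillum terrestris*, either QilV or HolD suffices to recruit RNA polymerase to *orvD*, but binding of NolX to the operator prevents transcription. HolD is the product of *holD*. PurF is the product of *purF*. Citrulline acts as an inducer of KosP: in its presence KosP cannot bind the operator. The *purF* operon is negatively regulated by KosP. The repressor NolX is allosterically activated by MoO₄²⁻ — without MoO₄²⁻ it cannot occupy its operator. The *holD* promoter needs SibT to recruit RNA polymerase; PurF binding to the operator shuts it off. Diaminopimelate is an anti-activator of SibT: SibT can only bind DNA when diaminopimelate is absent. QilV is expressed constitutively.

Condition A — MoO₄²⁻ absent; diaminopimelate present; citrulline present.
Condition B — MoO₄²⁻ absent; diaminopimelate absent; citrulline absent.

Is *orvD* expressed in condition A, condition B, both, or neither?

both

Condition A:
MoO₄²⁻ is absent, so NolX is inactive.
QilV is produced constitutively and is active.
Diaminopimelate is present, so SibT is inactive.
Citrulline is present, so KosP is inactive.
With no repressor bound, *purF* is transcribed.
So PurF is produced and active.
With repressor PurF bound, *holD* is not transcribed.
So HolD is not produced.
Activator QilV is present, so *orvD* is transcribed.
→ *orvD* is ON in A.
Condition B:
MoO₄²⁻ is absent, so NolX is inactive.
QilV is produced constitutively and is active.
Diaminopimelate is absent, so SibT is active.
Citrulline is absent, so KosP is active.
With repressor KosP bound, *purF* is not transcribed.
So PurF is not produced.
No repressor is bound and SibT is active, so *holD* is transcribed.
So HolD is produced and active.
Activator QilV is present, so *orvD* is transcribed.
→ *orvD* is ON in B.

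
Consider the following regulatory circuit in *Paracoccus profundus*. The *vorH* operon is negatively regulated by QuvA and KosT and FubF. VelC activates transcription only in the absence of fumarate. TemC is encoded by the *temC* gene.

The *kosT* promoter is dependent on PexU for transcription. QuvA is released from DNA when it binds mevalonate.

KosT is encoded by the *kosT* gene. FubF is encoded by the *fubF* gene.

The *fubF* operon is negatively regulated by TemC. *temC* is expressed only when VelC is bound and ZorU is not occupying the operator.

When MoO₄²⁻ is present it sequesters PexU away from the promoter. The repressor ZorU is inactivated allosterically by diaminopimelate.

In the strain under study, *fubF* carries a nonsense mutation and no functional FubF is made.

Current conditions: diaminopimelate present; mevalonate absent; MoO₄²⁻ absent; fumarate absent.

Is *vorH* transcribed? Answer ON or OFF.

OFF

Mevalonate is absent, so QuvA is active.
MoO₄²⁻ is absent, so PexU is active.
No repressor is bound and PexU is active, so *kosT* is transcribed.
So KosT is produced and active.
FubF is non-functional in this strain, so it has no effect.
With repressor QuvA bound, *vorH* is not transcribed.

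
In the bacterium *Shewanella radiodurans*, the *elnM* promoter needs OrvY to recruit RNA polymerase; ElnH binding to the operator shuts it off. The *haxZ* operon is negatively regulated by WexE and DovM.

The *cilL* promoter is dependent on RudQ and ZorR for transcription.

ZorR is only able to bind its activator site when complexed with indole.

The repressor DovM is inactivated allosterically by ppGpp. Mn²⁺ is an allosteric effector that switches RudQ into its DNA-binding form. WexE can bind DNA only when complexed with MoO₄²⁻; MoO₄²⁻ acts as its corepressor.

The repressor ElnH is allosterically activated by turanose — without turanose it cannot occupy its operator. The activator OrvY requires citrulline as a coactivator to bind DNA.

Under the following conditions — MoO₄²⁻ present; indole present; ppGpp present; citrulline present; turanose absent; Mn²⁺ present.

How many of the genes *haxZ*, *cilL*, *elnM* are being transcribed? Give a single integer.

2

MoO₄²⁻ is present, so WexE is active.
ppGpp is present, so DovM is inactive.
With repressor WexE bound, *haxZ* is not transcribed.
→ *haxZ* is OFF.
Mn²⁺ is present, so RudQ is active.
Indole is present, so ZorR is active.
No repressor is bound and RudQ and ZorR are active, so *cilL* is transcribed.
→ *cilL* is ON.
Citrulline is present, so OrvY is active.
Turanose is absent, so ElnH is inactive.
No repressor is bound and OrvY is active, so *elnM* is transcribed.
→ *elnM* is ON.
2 of the 3 genes are transcribed.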